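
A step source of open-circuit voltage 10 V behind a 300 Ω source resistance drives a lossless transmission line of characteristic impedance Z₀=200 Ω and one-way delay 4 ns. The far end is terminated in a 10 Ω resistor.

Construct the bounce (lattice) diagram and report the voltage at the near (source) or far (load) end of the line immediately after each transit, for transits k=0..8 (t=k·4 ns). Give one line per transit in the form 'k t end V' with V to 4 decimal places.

Γ_L=-0.904762, Γ_S=0.200000; launch V₁=10·200/500=4.000000
k=0 src: V=4.0000
k=1 load: inc=4.000000, refl=4.000000·-0.904762=-3.6190; V=0.000000+4.000000+-3.619048=0.3810
k=2 src: inc=-3.619048, refl=-3.619048·0.200000=-0.7238; V=4.000000+-3.619048+-0.723810=-0.3429
k=3 load: inc=-0.723810, refl=-0.723810·-0.904762=0.6549; V=0.380952+-0.723810+0.654875=0.3120
k=4 src: inc=0.654875, refl=0.654875·0.200000=0.1310; V=-0.342857+0.654875+0.130975=0.4430
k=5 load: inc=0.130975, refl=0.130975·-0.904762=-0.1185; V=0.312018+0.130975+-0.118501=0.3245
k=6 src: inc=-0.118501, refl=-0.118501·0.200000=-0.0237; V=0.442993+-0.118501+-0.023700=0.3008
k=7 load: inc=-0.023700, refl=-0.023700·-0.904762=0.0214; V=0.324492+-0.023700+0.021443=0.3222
k=8 src: inc=0.021443, refl=0.021443·0.200000=0.0043; V=0.300792+0.021443+0.004289=0.3265

0 0 source 4.0000
1 4 load 0.3810
2 8 source -0.3429
3 12 load 0.3120
4 16 source 0.4430
5 20 load 0.3245
6 24 source 0.3008
7 28 load 0.3222
8 32 source 0.3265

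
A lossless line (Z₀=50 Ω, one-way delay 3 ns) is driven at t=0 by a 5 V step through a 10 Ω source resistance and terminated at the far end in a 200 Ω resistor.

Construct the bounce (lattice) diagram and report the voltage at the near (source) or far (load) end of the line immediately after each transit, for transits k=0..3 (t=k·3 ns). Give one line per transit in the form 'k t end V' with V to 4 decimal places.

0 0 source 4.1667
1 3 load 6.6667
2 6 source 5.0000
3 9 load 4.0000

Γ_L=0.600000, Γ_S=-0.666667; launch V₁=5·50/60=4.166667
k=0 src: V=4.1667
k=1 load: inc=4.166667, refl=4.166667·0.600000=2.5000; V=0.000000+4.166667+2.500000=6.6667
k=2 src: inc=2.500000, refl=2.500000·-0.666667=-1.6667; V=4.166667+2.500000+-1.666667=5.0000
k=3 load: inc=-1.666667, refl=-1.666667·0.600000=-1.0000; V=6.666667+-1.666667+-1.000000=4.0000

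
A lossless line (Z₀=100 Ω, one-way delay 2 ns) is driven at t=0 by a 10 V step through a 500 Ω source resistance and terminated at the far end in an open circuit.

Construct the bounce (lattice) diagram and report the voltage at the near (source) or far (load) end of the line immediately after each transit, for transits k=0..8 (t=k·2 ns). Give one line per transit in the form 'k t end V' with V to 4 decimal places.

0 0 source 1.6667
1 2 load 3.3333
2 4 source 4.4444
3 6 load 5.5556
4 8 source 6.2963
5 10 load 7.0370
6 12 source 7.5309
7 14 load 8.0247
8 16 source 8.3539

Γ_L=1.000000, Γ_S=0.666667; launch V₁=10·100/600=1.666667
k=0 src: V=1.6667
k=1 load: inc=1.666667, refl=1.666667·1.000000=1.6667; V=0.000000+1.666667+1.666667=3.3333
k=2 src: inc=1.666667, refl=1.666667·0.666667=1.1111; V=1.666667+1.666667+1.111111=4.4444
k=3 load: inc=1.111111, refl=1.111111·1.000000=1.1111; V=3.333333+1.111111+1.111111=5.5556
k=4 src: inc=1.111111, refl=1.111111·0.666667=0.7407; V=4.444444+1.111111+0.740741=6.2963
k=5 load: inc=0.740741, refl=0.740741·1.000000=0.7407; V=5.555556+0.740741+0.740741=7.0370
k=6 src: inc=0.740741, refl=0.740741·0.666667=0.4938; V=6.296296+0.740741+0.493827=7.5309
k=7 load: inc=0.493827, refl=0.493827·1.000000=0.4938; V=7.037037+0.493827+0.493827=8.0247
k=8 src: inc=0.493827, refl=0.493827·0.666667=0.3292; V=7.530864+0.493827+0.329218=8.3539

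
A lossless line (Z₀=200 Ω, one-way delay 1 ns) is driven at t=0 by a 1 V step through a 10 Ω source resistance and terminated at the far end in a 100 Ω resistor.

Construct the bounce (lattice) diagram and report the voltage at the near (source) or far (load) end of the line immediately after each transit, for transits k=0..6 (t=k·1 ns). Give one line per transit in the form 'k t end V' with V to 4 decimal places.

0 0 source 0.9524
1 1 load 0.6349
2 2 source 0.9221
3 3 load 0.8264
4 4 source 0.9130
5 5 load 0.8842
6 6 source 0.9103

Γ_L=-0.333333, Γ_S=-0.904762; launch V₁=1·200/210=0.952381
k=0 src: V=0.9524
k=1 load: inc=0.952381, refl=0.952381·-0.333333=-0.3175; V=0.000000+0.952381+-0.317460=0.6349
k=2 src: inc=-0.317460, refl=-0.317460·-0.904762=0.2872; V=0.952381+-0.317460+0.287226=0.9221
k=3 load: inc=0.287226, refl=0.287226·-0.333333=-0.0957; V=0.634921+0.287226+-0.095742=0.8264
k=4 src: inc=-0.095742, refl=-0.095742·-0.904762=0.0866; V=0.922147+-0.095742+0.086624=0.9130
k=5 load: inc=0.086624, refl=0.086624·-0.333333=-0.0289; V=0.826405+0.086624+-0.028875=0.8842
k=6 src: inc=-0.028875, refl=-0.028875·-0.904762=0.0261; V=0.913028+-0.028875+0.026125=0.9103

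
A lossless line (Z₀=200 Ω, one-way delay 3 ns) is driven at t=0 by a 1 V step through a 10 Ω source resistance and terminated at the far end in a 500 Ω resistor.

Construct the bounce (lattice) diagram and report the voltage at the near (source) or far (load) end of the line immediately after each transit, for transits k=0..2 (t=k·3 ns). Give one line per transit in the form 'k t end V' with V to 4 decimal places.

0 0 source 0.9524
1 3 load 1.3605
2 6 source 0.9913

Γ_L=0.428571, Γ_S=-0.904762; launch V₁=1·200/210=0.952381
k=0 src: V=0.9524
k=1 load: inc=0.952381, refl=0.952381·0.428571=0.4082; V=0.000000+0.952381+0.408163=1.3605
k=2 src: inc=0.408163, refl=0.408163·-0.904762=-0.3693; V=0.952381+0.408163+-0.369291=0.9913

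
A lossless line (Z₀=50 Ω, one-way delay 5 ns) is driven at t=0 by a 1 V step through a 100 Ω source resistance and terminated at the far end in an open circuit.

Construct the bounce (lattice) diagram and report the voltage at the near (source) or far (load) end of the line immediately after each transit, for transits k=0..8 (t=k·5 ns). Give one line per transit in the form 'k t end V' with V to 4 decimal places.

0 0 source 0.3333
1 5 load 0.6667
2 10 source 0.7778
3 15 load 0.8889
4 20 source 0.9259
5 25 load 0.9630
6 30 source 0.9753
7 35 load 0.9877
8 40 source 0.9918

Γ_L=1.000000, Γ_S=0.333333; launch V₁=1·50/150=0.333333
k=0 src: V=0.3333
k=1 load: inc=0.333333, refl=0.333333·1.000000=0.3333; V=0.000000+0.333333+0.333333=0.6667
k=2 src: inc=0.333333, refl=0.333333·0.333333=0.1111; V=0.333333+0.333333+0.111111=0.7778
k=3 load: inc=0.111111, refl=0.111111·1.000000=0.1111; V=0.666667+0.111111+0.111111=0.8889
k=4 src: inc=0.111111, refl=0.111111·0.333333=0.0370; V=0.777778+0.111111+0.037037=0.9259
k=5 load: inc=0.037037, refl=0.037037·1.000000=0.0370; V=0.888889+0.037037+0.037037=0.9630
k=6 src: inc=0.037037, refl=0.037037·0.333333=0.0123; V=0.925926+0.037037+0.012346=0.9753
k=7 load: inc=0.012346, refl=0.012346·1.000000=0.0123; V=0.962963+0.012346+0.012346=0.9877
k=8 src: inc=0.012346, refl=0.012346·0.333333=0.0041; V=0.975309+0.012346+0.004115=0.9918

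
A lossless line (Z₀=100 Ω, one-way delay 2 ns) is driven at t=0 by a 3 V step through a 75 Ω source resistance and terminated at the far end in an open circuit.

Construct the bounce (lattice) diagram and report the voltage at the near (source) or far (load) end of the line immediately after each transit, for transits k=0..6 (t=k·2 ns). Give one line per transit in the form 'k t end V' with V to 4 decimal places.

0 0 source 1.7143
1 2 load 3.4286
2 4 source 3.1837
3 6 load 2.9388
4 8 source 2.9738
5 10 load 3.0087
6 12 source 3.0037

Γ_L=1.000000, Γ_S=-0.142857; launch V₁=3·100/175=1.714286
k=0 src: V=1.7143
k=1 load: inc=1.714286, refl=1.714286·1.000000=1.7143; V=0.000000+1.714286+1.714286=3.4286
k=2 src: inc=1.714286, refl=1.714286·-0.142857=-0.2449; V=1.714286+1.714286+-0.244898=3.1837
k=3 load: inc=-0.244898, refl=-0.244898·1.000000=-0.2449; V=3.428571+-0.244898+-0.244898=2.9388
k=4 src: inc=-0.244898, refl=-0.244898·-0.142857=0.0350; V=3.183673+-0.244898+0.034985=2.9738
k=5 load: inc=0.034985, refl=0.034985·1.000000=0.0350; V=2.938776+0.034985+0.034985=3.0087
k=6 src: inc=0.034985, refl=0.034985·-0.142857=-0.0050; V=2.973761+0.034985+-0.004998=3.0037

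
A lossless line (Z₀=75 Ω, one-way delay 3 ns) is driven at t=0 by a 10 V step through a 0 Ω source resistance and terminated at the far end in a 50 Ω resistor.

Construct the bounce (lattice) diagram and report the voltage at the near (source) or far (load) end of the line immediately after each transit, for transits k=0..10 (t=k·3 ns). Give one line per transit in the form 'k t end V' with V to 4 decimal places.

0 0 source 10.0000
1 3 load 8.0000
2 6 source 10.0000
3 9 load 9.6000
4 12 source 10.0000
5 15 load 9.9200
6 18 source 10.0000
7 21 load 9.9840
8 24 source 10.0000
9 27 load 9.9968
10 30 source 10.0000

Γ_L=-0.200000, Γ_S=-1.000000; launch V₁=10·75/75=10.000000
k=0 src: V=10.0000
k=1 load: inc=10.000000, refl=10.000000·-0.200000=-2.0000; V=0.000000+10.000000+-2.000000=8.0000
k=2 src: inc=-2.000000, refl=-2.000000·-1.000000=2.0000; V=10.000000+-2.000000+2.000000=10.0000
k=3 load: inc=2.000000, refl=2.000000·-0.200000=-0.4000; V=8.000000+2.000000+-0.400000=9.6000
k=4 src: inc=-0.400000, refl=-0.400000·-1.000000=0.4000; V=10.000000+-0.400000+0.400000=10.0000
k=5 load: inc=0.400000, refl=0.400000·-0.200000=-0.0800; V=9.600000+0.400000+-0.080000=9.9200
k=6 src: inc=-0.080000, refl=-0.080000·-1.000000=0.0800; V=10.000000+-0.080000+0.080000=10.0000
k=7 load: inc=0.080000, refl=0.080000·-0.200000=-0.0160; V=9.920000+0.080000+-0.016000=9.9840
k=8 src: inc=-0.016000, refl=-0.016000·-1.000000=0.0160; V=10.000000+-0.016000+0.016000=10.0000
k=9 load: inc=0.016000, refl=0.016000·-0.200000=-0.0032; V=9.984000+0.016000+-0.003200=9.9968
k=10 src: inc=-0.003200, refl=-0.003200·-1.000000=0.0032; V=10.000000+-0.003200+0.003200=10.0000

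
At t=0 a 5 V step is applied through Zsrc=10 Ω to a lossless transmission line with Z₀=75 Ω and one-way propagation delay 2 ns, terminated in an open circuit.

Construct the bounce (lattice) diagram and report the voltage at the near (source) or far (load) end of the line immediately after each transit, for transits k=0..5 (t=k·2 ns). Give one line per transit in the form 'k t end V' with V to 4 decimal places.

Γ_L=1.000000, Γ_S=-0.764706; launch V₁=5·75/85=4.411765
k=0 src: V=4.4118
k=1 load: inc=4.411765, refl=4.411765·1.000000=4.4118; V=0.000000+4.411765+4.411765=8.8235
k=2 src: inc=4.411765, refl=4.411765·-0.764706=-3.3737; V=4.411765+4.411765+-3.373702=5.4498
k=3 load: inc=-3.373702, refl=-3.373702·1.000000=-3.3737; V=8.823529+-3.373702+-3.373702=2.0761
k=4 src: inc=-3.373702, refl=-3.373702·-0.764706=2.5799; V=5.449827+-3.373702+2.579890=4.6560
k=5 load: inc=2.579890, refl=2.579890·1.000000=2.5799; V=2.076125+2.579890+2.579890=7.2359

0 0 source 4.4118
1 2 load 8.8235
2 4 source 5.4498
3 6 load 2.0761
4 8 source 4.6560
5 10 load 7.2359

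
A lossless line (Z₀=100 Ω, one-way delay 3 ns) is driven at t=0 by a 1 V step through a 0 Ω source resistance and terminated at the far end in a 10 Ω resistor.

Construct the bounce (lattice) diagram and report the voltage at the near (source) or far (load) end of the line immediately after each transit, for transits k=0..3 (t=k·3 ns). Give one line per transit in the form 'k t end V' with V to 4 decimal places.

Γ_L=-0.818182, Γ_S=-1.000000; launch V₁=1·100/100=1.000000
k=0 src: V=1.0000
k=1 load: inc=1.000000, refl=1.000000·-0.818182=-0.8182; V=0.000000+1.000000+-0.818182=0.1818
k=2 src: inc=-0.818182, refl=-0.818182·-1.000000=0.8182; V=1.000000+-0.818182+0.818182=1.0000
k=3 load: inc=0.818182, refl=0.818182·-0.818182=-0.6694; V=0.181818+0.818182+-0.669421=0.3306

0 0 source 1.0000
1 3 load 0.1818
2 6 source 1.0000
3 9 load 0.3306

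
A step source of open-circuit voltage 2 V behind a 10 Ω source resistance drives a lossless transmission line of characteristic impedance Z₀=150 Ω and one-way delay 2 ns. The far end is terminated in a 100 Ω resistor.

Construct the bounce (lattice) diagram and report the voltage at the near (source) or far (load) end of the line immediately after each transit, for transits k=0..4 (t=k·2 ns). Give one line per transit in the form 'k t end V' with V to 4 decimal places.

0 0 source 1.8750
1 2 load 1.5000
2 4 source 1.8281
3 6 load 1.7625
4 8 source 1.8199

Γ_L=-0.200000, Γ_S=-0.875000; launch V₁=2·150/160=1.875000
k=0 src: V=1.8750
k=1 load: inc=1.875000, refl=1.875000·-0.200000=-0.3750; V=0.000000+1.875000+-0.375000=1.5000
k=2 src: inc=-0.375000, refl=-0.375000·-0.875000=0.3281; V=1.875000+-0.375000+0.328125=1.8281
k=3 load: inc=0.328125, refl=0.328125·-0.200000=-0.0656; V=1.500000+0.328125+-0.065625=1.7625
k=4 src: inc=-0.065625, refl=-0.065625·-0.875000=0.0574; V=1.828125+-0.065625+0.057422=1.8199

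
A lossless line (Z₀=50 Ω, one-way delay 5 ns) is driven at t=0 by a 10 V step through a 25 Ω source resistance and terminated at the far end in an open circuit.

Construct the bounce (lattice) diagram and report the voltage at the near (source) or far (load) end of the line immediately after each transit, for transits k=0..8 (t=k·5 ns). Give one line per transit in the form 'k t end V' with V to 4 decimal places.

0 0 source 6.6667
1 5 load 13.3333
2 10 source 11.1111
3 15 load 8.8889
4 20 source 9.6296
5 25 load 10.3704
6 30 source 10.1235
7 35 load 9.8765
8 40 source 9.9588

Γ_L=1.000000, Γ_S=-0.333333; launch V₁=10·50/75=6.666667
k=0 src: V=6.6667
k=1 load: inc=6.666667, refl=6.666667·1.000000=6.6667; V=0.000000+6.666667+6.666667=13.3333
k=2 src: inc=6.666667, refl=6.666667·-0.333333=-2.2222; V=6.666667+6.666667+-2.222222=11.1111
k=3 load: inc=-2.222222, refl=-2.222222·1.000000=-2.2222; V=13.333333+-2.222222+-2.222222=8.8889
k=4 src: inc=-2.222222, refl=-2.222222·-0.333333=0.7407; V=11.111111+-2.222222+0.740741=9.6296
k=5 load: inc=0.740741, refl=0.740741·1.000000=0.7407; V=8.888889+0.740741+0.740741=10.3704
k=6 src: inc=0.740741, refl=0.740741·-0.333333=-0.2469; V=9.629630+0.740741+-0.246914=10.1235
k=7 load: inc=-0.246914, refl=-0.246914·1.000000=-0.2469; V=10.370370+-0.246914+-0.246914=9.8765
k=8 src: inc=-0.246914, refl=-0.246914·-0.333333=0.0823; V=10.123457+-0.246914+0.082305=9.9588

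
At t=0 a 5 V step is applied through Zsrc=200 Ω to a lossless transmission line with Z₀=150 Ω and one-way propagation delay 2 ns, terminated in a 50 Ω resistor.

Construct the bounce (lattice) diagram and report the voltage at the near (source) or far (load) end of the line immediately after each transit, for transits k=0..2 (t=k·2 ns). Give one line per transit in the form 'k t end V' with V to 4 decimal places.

0 0 source 2.1429
1 2 load 1.0714
2 4 source 0.9184

Γ_L=-0.500000, Γ_S=0.142857; launch V₁=5·150/350=2.142857
k=0 src: V=2.1429
k=1 load: inc=2.142857, refl=2.142857·-0.500000=-1.0714; V=0.000000+2.142857+-1.071429=1.0714
k=2 src: inc=-1.071429, refl=-1.071429·0.142857=-0.1531; V=2.142857+-1.071429+-0.153061=0.9184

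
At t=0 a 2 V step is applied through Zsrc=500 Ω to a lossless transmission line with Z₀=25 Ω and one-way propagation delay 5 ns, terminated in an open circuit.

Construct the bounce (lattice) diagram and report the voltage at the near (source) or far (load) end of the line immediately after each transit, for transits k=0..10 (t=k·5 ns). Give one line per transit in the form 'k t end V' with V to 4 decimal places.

0 0 source 0.0952
1 5 load 0.1905
2 10 source 0.2766
3 15 load 0.3628
4 20 source 0.4408
5 25 load 0.5187
6 30 source 0.5893
7 35 load 0.6598
8 40 source 0.7236
9 45 load 0.7874
10 50 source 0.8452

Γ_L=1.000000, Γ_S=0.904762; launch V₁=2·25/525=0.095238
k=0 src: V=0.0952
k=1 load: inc=0.095238, refl=0.095238·1.000000=0.0952; V=0.000000+0.095238+0.095238=0.1905
k=2 src: inc=0.095238, refl=0.095238·0.904762=0.0862; V=0.095238+0.095238+0.086168=0.2766
k=3 load: inc=0.086168, refl=0.086168·1.000000=0.0862; V=0.190476+0.086168+0.086168=0.3628
k=4 src: inc=0.086168, refl=0.086168·0.904762=0.0780; V=0.276644+0.086168+0.077961=0.4408
k=5 load: inc=0.077961, refl=0.077961·1.000000=0.0780; V=0.362812+0.077961+0.077961=0.5187
k=6 src: inc=0.077961, refl=0.077961·0.904762=0.0705; V=0.440773+0.077961+0.070536=0.5893
k=7 load: inc=0.070536, refl=0.070536·1.000000=0.0705; V=0.518734+0.070536+0.070536=0.6598
k=8 src: inc=0.070536, refl=0.070536·0.904762=0.0638; V=0.589271+0.070536+0.063819=0.7236
k=9 load: inc=0.063819, refl=0.063819·1.000000=0.0638; V=0.659807+0.063819+0.063819=0.7874
k=10 src: inc=0.063819, refl=0.063819·0.904762=0.0577; V=0.723626+0.063819+0.057741=0.8452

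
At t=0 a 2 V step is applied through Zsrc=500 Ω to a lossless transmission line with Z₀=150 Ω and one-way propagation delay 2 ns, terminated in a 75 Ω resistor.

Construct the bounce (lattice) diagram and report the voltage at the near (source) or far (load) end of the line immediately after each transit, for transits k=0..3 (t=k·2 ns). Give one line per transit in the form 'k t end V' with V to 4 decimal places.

Γ_L=-0.333333, Γ_S=0.538462; launch V₁=2·150/650=0.461538
k=0 src: V=0.4615
k=1 load: inc=0.461538, refl=0.461538·-0.333333=-0.1538; V=0.000000+0.461538+-0.153846=0.3077
k=2 src: inc=-0.153846, refl=-0.153846·0.538462=-0.0828; V=0.461538+-0.153846+-0.082840=0.2249
k=3 load: inc=-0.082840, refl=-0.082840·-0.333333=0.0276; V=0.307692+-0.082840+0.027613=0.2525

0 0 source 0.4615
1 2 load 0.3077
2 4 source 0.2249
3 6 load 0.2525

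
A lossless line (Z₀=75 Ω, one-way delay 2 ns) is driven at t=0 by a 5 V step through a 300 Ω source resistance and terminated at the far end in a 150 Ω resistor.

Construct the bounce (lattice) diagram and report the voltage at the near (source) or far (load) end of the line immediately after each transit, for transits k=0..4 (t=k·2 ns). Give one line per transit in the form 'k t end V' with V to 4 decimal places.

Γ_L=0.333333, Γ_S=0.600000; launch V₁=5·75/375=1.000000
k=0 src: V=1.0000
k=1 load: inc=1.000000, refl=1.000000·0.333333=0.3333; V=0.000000+1.000000+0.333333=1.3333
k=2 src: inc=0.333333, refl=0.333333·0.600000=0.2000; V=1.000000+0.333333+0.200000=1.5333
k=3 load: inc=0.200000, refl=0.200000·0.333333=0.0667; V=1.333333+0.200000+0.066667=1.6000
k=4 src: inc=0.066667, refl=0.066667·0.600000=0.0400; V=1.533333+0.066667+0.040000=1.6400

0 0 source 1.0000
1 2 load 1.3333
2 4 source 1.5333
3 6 load 1.6000
4 8 source 1.6400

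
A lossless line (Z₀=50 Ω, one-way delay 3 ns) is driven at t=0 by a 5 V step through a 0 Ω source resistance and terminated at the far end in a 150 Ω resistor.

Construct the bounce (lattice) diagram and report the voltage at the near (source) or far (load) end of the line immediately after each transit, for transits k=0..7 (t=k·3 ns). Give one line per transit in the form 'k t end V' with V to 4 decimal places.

Γ_L=0.500000, Γ_S=-1.000000; launch V₁=5·50/50=5.000000
k=0 src: V=5.0000
k=1 load: inc=5.000000, refl=5.000000·0.500000=2.5000; V=0.000000+5.000000+2.500000=7.5000
k=2 src: inc=2.500000, refl=2.500000·-1.000000=-2.5000; V=5.000000+2.500000+-2.500000=5.0000
k=3 load: inc=-2.500000, refl=-2.500000·0.500000=-1.2500; V=7.500000+-2.500000+-1.250000=3.7500
k=4 src: inc=-1.250000, refl=-1.250000·-1.000000=1.2500; V=5.000000+-1.250000+1.250000=5.0000
k=5 load: inc=1.250000, refl=1.250000·0.500000=0.6250; V=3.750000+1.250000+0.625000=5.6250
k=6 src: inc=0.625000, refl=0.625000·-1.000000=-0.6250; V=5.000000+0.625000+-0.625000=5.0000
k=7 load: inc=-0.625000, refl=-0.625000·0.500000=-0.3125; V=5.625000+-0.625000+-0.312500=4.6875

0 0 source 5.0000
1 3 load 7.5000
2 6 source 5.0000
3 9 load 3.7500
4 12 source 5.0000
5 15 load 5.6250
6 18 source 5.0000
7 21 load 4.6875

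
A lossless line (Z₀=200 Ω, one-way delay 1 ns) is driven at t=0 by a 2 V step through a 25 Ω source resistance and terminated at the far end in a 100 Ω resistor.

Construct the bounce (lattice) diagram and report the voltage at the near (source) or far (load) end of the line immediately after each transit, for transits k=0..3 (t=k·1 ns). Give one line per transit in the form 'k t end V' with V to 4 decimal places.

Γ_L=-0.333333, Γ_S=-0.777778; launch V₁=2·200/225=1.777778
k=0 src: V=1.7778
k=1 load: inc=1.777778, refl=1.777778·-0.333333=-0.5926; V=0.000000+1.777778+-0.592593=1.1852
k=2 src: inc=-0.592593, refl=-0.592593·-0.777778=0.4609; V=1.777778+-0.592593+0.460905=1.6461
k=3 load: inc=0.460905, refl=0.460905·-0.333333=-0.1536; V=1.185185+0.460905+-0.153635=1.4925

0 0 source 1.7778
1 1 load 1.1852
2 2 source 1.6461
3 3 load 1.4925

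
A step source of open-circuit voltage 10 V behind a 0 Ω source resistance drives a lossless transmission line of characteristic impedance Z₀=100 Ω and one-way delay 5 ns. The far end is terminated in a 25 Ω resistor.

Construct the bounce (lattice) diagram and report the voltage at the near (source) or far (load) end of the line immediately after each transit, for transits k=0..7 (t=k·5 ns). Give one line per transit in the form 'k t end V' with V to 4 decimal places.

Γ_L=-0.600000, Γ_S=-1.000000; launch V₁=10·100/100=10.000000
k=0 src: V=10.0000
k=1 load: inc=10.000000, refl=10.000000·-0.600000=-6.0000; V=0.000000+10.000000+-6.000000=4.0000
k=2 src: inc=-6.000000, refl=-6.000000·-1.000000=6.0000; V=10.000000+-6.000000+6.000000=10.0000
k=3 load: inc=6.000000, refl=6.000000·-0.600000=-3.6000; V=4.000000+6.000000+-3.600000=6.4000
k=4 src: inc=-3.600000, refl=-3.600000·-1.000000=3.6000; V=10.000000+-3.600000+3.600000=10.0000
k=5 load: inc=3.600000, refl=3.600000·-0.600000=-2.1600; V=6.400000+3.600000+-2.160000=7.8400
k=6 src: inc=-2.160000, refl=-2.160000·-1.000000=2.1600; V=10.000000+-2.160000+2.160000=10.0000
k=7 load: inc=2.160000, refl=2.160000·-0.600000=-1.2960; V=7.840000+2.160000+-1.296000=8.7040

0 0 source 10.0000
1 5 load 4.0000
2 10 source 10.0000
3 15 load 6.4000
4 20 source 10.0000
5 25 load 7.8400
6 30 source 10.0000
7 35 load 8.7040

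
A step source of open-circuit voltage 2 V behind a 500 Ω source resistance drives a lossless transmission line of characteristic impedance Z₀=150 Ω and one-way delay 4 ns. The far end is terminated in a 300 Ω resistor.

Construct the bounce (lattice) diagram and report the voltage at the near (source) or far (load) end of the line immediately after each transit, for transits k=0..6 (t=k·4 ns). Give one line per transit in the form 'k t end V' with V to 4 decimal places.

0 0 source 0.4615
1 4 load 0.6154
2 8 source 0.6982
3 12 load 0.7258
4 16 source 0.7407
5 20 load 0.7457
6 24 source 0.7483

Γ_L=0.333333, Γ_S=0.538462; launch V₁=2·150/650=0.461538
k=0 src: V=0.4615
k=1 load: inc=0.461538, refl=0.461538·0.333333=0.1538; V=0.000000+0.461538+0.153846=0.6154
k=2 src: inc=0.153846, refl=0.153846·0.538462=0.0828; V=0.461538+0.153846+0.082840=0.6982
k=3 load: inc=0.082840, refl=0.082840·0.333333=0.0276; V=0.615385+0.082840+0.027613=0.7258
k=4 src: inc=0.027613, refl=0.027613·0.538462=0.0149; V=0.698225+0.027613+0.014869=0.7407
k=5 load: inc=0.014869, refl=0.014869·0.333333=0.0050; V=0.725838+0.014869+0.004956=0.7457
k=6 src: inc=0.004956, refl=0.004956·0.538462=0.0027; V=0.740707+0.004956+0.002669=0.7483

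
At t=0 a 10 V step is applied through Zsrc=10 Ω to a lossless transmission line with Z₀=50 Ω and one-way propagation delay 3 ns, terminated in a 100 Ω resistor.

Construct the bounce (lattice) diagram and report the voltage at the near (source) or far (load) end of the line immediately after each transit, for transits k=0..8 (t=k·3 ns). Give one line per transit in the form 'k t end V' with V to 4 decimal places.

0 0 source 8.3333
1 3 load 11.1111
2 6 source 9.2593
3 9 load 8.6420
4 12 source 9.0535
5 15 load 9.1907
6 18 source 9.0992
7 21 load 9.0687
8 24 source 9.0891

Γ_L=0.333333, Γ_S=-0.666667; launch V₁=10·50/60=8.333333
k=0 src: V=8.3333
k=1 load: inc=8.333333, refl=8.333333·0.333333=2.7778; V=0.000000+8.333333+2.777778=11.1111
k=2 src: inc=2.777778, refl=2.777778·-0.666667=-1.8519; V=8.333333+2.777778+-1.851852=9.2593
k=3 load: inc=-1.851852, refl=-1.851852·0.333333=-0.6173; V=11.111111+-1.851852+-0.617284=8.6420
k=4 src: inc=-0.617284, refl=-0.617284·-0.666667=0.4115; V=9.259259+-0.617284+0.411523=9.0535
k=5 load: inc=0.411523, refl=0.411523·0.333333=0.1372; V=8.641975+0.411523+0.137174=9.1907
k=6 src: inc=0.137174, refl=0.137174·-0.666667=-0.0914; V=9.053498+0.137174+-0.091449=9.0992
k=7 load: inc=-0.091449, refl=-0.091449·0.333333=-0.0305; V=9.190672+-0.091449+-0.030483=9.0687
k=8 src: inc=-0.030483, refl=-0.030483·-0.666667=0.0203; V=9.099223+-0.030483+0.020322=9.0891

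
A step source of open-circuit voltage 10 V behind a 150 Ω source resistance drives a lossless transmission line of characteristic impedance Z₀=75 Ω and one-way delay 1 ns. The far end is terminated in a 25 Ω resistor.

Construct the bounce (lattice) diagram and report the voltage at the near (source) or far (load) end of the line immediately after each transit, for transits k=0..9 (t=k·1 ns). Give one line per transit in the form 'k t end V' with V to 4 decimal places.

0 0 source 3.3333
1 1 load 1.6667
2 2 source 1.1111
3 3 load 1.3889
4 4 source 1.4815
5 5 load 1.4352
6 6 source 1.4198
7 7 load 1.4275
8 8 source 1.4300
9 9 load 1.4288

Γ_L=-0.500000, Γ_S=0.333333; launch V₁=10·75/225=3.333333
k=0 src: V=3.3333
k=1 load: inc=3.333333, refl=3.333333·-0.500000=-1.6667; V=0.000000+3.333333+-1.666667=1.6667
k=2 src: inc=-1.666667, refl=-1.666667·0.333333=-0.5556; V=3.333333+-1.666667+-0.555556=1.1111
k=3 load: inc=-0.555556, refl=-0.555556·-0.500000=0.2778; V=1.666667+-0.555556+0.277778=1.3889
k=4 src: inc=0.277778, refl=0.277778·0.333333=0.0926; V=1.111111+0.277778+0.092593=1.4815
k=5 load: inc=0.092593, refl=0.092593·-0.500000=-0.0463; V=1.388889+0.092593+-0.046296=1.4352
k=6 src: inc=-0.046296, refl=-0.046296·0.333333=-0.0154; V=1.481481+-0.046296+-0.015432=1.4198
k=7 load: inc=-0.015432, refl=-0.015432·-0.500000=0.0077; V=1.435185+-0.015432+0.007716=1.4275
k=8 src: inc=0.007716, refl=0.007716·0.333333=0.0026; V=1.419753+0.007716+0.002572=1.4300
k=9 load: inc=0.002572, refl=0.002572·-0.500000=-0.0013; V=1.427469+0.002572+-0.001286=1.4288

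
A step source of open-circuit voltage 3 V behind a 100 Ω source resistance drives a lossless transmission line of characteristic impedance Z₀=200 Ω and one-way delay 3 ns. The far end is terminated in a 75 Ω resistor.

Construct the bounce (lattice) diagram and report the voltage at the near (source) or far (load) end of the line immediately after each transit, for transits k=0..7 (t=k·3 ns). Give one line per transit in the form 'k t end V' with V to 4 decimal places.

0 0 source 2.0000
1 3 load 1.0909
2 6 source 1.3939
3 9 load 1.2562
4 12 source 1.3021
5 15 load 1.2812
6 18 source 1.2882
7 21 load 1.2850

Γ_L=-0.454545, Γ_S=-0.333333; launch V₁=3·200/300=2.000000
k=0 src: V=2.0000
k=1 load: inc=2.000000, refl=2.000000·-0.454545=-0.9091; V=0.000000+2.000000+-0.909091=1.0909
k=2 src: inc=-0.909091, refl=-0.909091·-0.333333=0.3030; V=2.000000+-0.909091+0.303030=1.3939
k=3 load: inc=0.303030, refl=0.303030·-0.454545=-0.1377; V=1.090909+0.303030+-0.137741=1.2562
k=4 src: inc=-0.137741, refl=-0.137741·-0.333333=0.0459; V=1.393939+-0.137741+0.045914=1.3021
k=5 load: inc=0.045914, refl=0.045914·-0.454545=-0.0209; V=1.256198+0.045914+-0.020870=1.2812
k=6 src: inc=-0.020870, refl=-0.020870·-0.333333=0.0070; V=1.302112+-0.020870+0.006957=1.2882
k=7 load: inc=0.006957, refl=0.006957·-0.454545=-0.0032; V=1.281242+0.006957+-0.003162=1.2850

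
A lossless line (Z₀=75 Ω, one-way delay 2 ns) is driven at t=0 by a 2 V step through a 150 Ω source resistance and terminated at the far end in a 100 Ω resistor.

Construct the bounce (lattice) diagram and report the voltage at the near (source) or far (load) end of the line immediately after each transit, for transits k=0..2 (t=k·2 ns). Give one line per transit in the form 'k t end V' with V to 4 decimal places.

Γ_L=0.142857, Γ_S=0.333333; launch V₁=2·75/225=0.666667
k=0 src: V=0.6667
k=1 load: inc=0.666667, refl=0.666667·0.142857=0.0952; V=0.000000+0.666667+0.095238=0.7619
k=2 src: inc=0.095238, refl=0.095238·0.333333=0.0317; V=0.666667+0.095238+0.031746=0.7937

0 0 source 0.6667
1 2 load 0.7619
2 4 source 0.7937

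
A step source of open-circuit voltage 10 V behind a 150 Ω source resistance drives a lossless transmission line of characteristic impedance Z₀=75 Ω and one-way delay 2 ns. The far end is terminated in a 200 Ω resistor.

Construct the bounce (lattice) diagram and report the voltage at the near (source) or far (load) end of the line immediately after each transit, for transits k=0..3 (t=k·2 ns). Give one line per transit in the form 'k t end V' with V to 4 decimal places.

0 0 source 3.3333
1 2 load 4.8485
2 4 source 5.3535
3 6 load 5.5831

Γ_L=0.454545, Γ_S=0.333333; launch V₁=10·75/225=3.333333
k=0 src: V=3.3333
k=1 load: inc=3.333333, refl=3.333333·0.454545=1.5152; V=0.000000+3.333333+1.515152=4.8485
k=2 src: inc=1.515152, refl=1.515152·0.333333=0.5051; V=3.333333+1.515152+0.505051=5.3535
k=3 load: inc=0.505051, refl=0.505051·0.454545=0.2296; V=4.848485+0.505051+0.229568=5.5831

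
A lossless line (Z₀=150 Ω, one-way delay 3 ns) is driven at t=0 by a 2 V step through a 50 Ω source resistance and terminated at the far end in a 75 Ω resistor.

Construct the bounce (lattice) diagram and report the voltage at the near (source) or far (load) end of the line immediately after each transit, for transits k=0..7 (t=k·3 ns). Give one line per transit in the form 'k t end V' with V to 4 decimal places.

Γ_L=-0.333333, Γ_S=-0.500000; launch V₁=2·150/200=1.500000
k=0 src: V=1.5000
k=1 load: inc=1.500000, refl=1.500000·-0.333333=-0.5000; V=0.000000+1.500000+-0.500000=1.0000
k=2 src: inc=-0.500000, refl=-0.500000·-0.500000=0.2500; V=1.500000+-0.500000+0.250000=1.2500
k=3 load: inc=0.250000, refl=0.250000·-0.333333=-0.0833; V=1.000000+0.250000+-0.083333=1.1667
k=4 src: inc=-0.083333, refl=-0.083333·-0.500000=0.0417; V=1.250000+-0.083333+0.041667=1.2083
k=5 load: inc=0.041667, refl=0.041667·-0.333333=-0.0139; V=1.166667+0.041667+-0.013889=1.1944
k=6 src: inc=-0.013889, refl=-0.013889·-0.500000=0.0069; V=1.208333+-0.013889+0.006944=1.2014
k=7 load: inc=0.006944, refl=0.006944·-0.333333=-0.0023; V=1.194444+0.006944+-0.002315=1.1991

0 0 source 1.5000
1 3 load 1.0000
2 6 source 1.2500
3 9 load 1.1667
4 12 source 1.2083
5 15 load 1.1944
6 18 source 1.2014
7 21 load 1.1991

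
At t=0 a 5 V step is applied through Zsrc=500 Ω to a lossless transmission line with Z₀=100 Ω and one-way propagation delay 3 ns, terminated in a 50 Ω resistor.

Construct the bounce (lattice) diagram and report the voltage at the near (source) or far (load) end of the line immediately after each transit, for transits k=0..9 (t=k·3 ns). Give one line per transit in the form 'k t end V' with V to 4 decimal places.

0 0 source 0.8333
1 3 load 0.5556
2 6 source 0.3704
3 9 load 0.4321
4 12 source 0.4733
5 15 load 0.4595
6 18 source 0.4504
7 21 load 0.4534
8 24 source 0.4555
9 27 load 0.4548

Γ_L=-0.333333, Γ_S=0.666667; launch V₁=5·100/600=0.833333
k=0 src: V=0.8333
k=1 load: inc=0.833333, refl=0.833333·-0.333333=-0.2778; V=0.000000+0.833333+-0.277778=0.5556
k=2 src: inc=-0.277778, refl=-0.277778·0.666667=-0.1852; V=0.833333+-0.277778+-0.185185=0.3704
k=3 load: inc=-0.185185, refl=-0.185185·-0.333333=0.0617; V=0.555556+-0.185185+0.061728=0.4321
k=4 src: inc=0.061728, refl=0.061728·0.666667=0.0412; V=0.370370+0.061728+0.041152=0.4733
k=5 load: inc=0.041152, refl=0.041152·-0.333333=-0.0137; V=0.432099+0.041152+-0.013717=0.4595
k=6 src: inc=-0.013717, refl=-0.013717·0.666667=-0.0091; V=0.473251+-0.013717+-0.009145=0.4504
k=7 load: inc=-0.009145, refl=-0.009145·-0.333333=0.0030; V=0.459534+-0.009145+0.003048=0.4534
k=8 src: inc=0.003048, refl=0.003048·0.666667=0.0020; V=0.450389+0.003048+0.002032=0.4555
k=9 load: inc=0.002032, refl=0.002032·-0.333333=-0.0007; V=0.453437+0.002032+-0.000677=0.4548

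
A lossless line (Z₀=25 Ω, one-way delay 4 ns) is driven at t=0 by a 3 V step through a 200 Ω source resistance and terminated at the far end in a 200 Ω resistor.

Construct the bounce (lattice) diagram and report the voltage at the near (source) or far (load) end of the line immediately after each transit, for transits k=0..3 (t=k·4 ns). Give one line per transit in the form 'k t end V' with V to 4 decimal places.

Γ_L=0.777778, Γ_S=0.777778; launch V₁=3·25/225=0.333333
k=0 src: V=0.3333
k=1 load: inc=0.333333, refl=0.333333·0.777778=0.2593; V=0.000000+0.333333+0.259259=0.5926
k=2 src: inc=0.259259, refl=0.259259·0.777778=0.2016; V=0.333333+0.259259+0.201646=0.7942
k=3 load: inc=0.201646, refl=0.201646·0.777778=0.1568; V=0.592593+0.201646+0.156836=0.9511

0 0 source 0.3333
1 4 load 0.5926
2 8 source 0.7942
3 12 load 0.9511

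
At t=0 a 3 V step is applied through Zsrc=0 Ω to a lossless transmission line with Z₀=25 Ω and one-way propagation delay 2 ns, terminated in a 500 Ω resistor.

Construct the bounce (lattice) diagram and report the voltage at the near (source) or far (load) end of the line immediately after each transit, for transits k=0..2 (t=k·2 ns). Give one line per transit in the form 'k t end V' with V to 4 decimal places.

0 0 source 3.0000
1 2 load 5.7143
2 4 source 3.0000

Γ_L=0.904762, Γ_S=-1.000000; launch V₁=3·25/25=3.000000
k=0 src: V=3.0000
k=1 load: inc=3.000000, refl=3.000000·0.904762=2.7143; V=0.000000+3.000000+2.714286=5.7143
k=2 src: inc=2.714286, refl=2.714286·-1.000000=-2.7143; V=3.000000+2.714286+-2.714286=3.0000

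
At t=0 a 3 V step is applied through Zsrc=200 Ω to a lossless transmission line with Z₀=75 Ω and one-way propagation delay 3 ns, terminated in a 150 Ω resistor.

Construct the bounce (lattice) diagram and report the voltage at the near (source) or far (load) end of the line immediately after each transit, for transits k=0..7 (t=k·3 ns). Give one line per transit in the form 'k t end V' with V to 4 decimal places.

Γ_L=0.333333, Γ_S=0.454545; launch V₁=3·75/275=0.818182
k=0 src: V=0.8182
k=1 load: inc=0.818182, refl=0.818182·0.333333=0.2727; V=0.000000+0.818182+0.272727=1.0909
k=2 src: inc=0.272727, refl=0.272727·0.454545=0.1240; V=0.818182+0.272727+0.123967=1.2149
k=3 load: inc=0.123967, refl=0.123967·0.333333=0.0413; V=1.090909+0.123967+0.041322=1.2562
k=4 src: inc=0.041322, refl=0.041322·0.454545=0.0188; V=1.214876+0.041322+0.018783=1.2750
k=5 load: inc=0.018783, refl=0.018783·0.333333=0.0063; V=1.256198+0.018783+0.006261=1.2812
k=6 src: inc=0.006261, refl=0.006261·0.454545=0.0028; V=1.274981+0.006261+0.002846=1.2841
k=7 load: inc=0.002846, refl=0.002846·0.333333=0.0009; V=1.281242+0.002846+0.000949=1.2850

0 0 source 0.8182
1 3 load 1.0909
2 6 source 1.2149
3 9 load 1.2562
4 12 source 1.2750
5 15 load 1.2812
6 18 source 1.2841
7 21 load 1.2850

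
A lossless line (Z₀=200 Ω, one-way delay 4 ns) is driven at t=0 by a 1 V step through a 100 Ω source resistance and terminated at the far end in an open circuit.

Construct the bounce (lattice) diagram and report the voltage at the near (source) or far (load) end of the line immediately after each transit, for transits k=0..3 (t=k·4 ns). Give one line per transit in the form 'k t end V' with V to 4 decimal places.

Γ_L=1.000000, Γ_S=-0.333333; launch V₁=1·200/300=0.666667
k=0 src: V=0.6667
k=1 load: inc=0.666667, refl=0.666667·1.000000=0.6667; V=0.000000+0.666667+0.666667=1.3333
k=2 src: inc=0.666667, refl=0.666667·-0.333333=-0.2222; V=0.666667+0.666667+-0.222222=1.1111
k=3 load: inc=-0.222222, refl=-0.222222·1.000000=-0.2222; V=1.333333+-0.222222+-0.222222=0.8889

0 0 source 0.6667
1 4 load 1.3333
2 8 source 1.1111
3 12 load 0.8889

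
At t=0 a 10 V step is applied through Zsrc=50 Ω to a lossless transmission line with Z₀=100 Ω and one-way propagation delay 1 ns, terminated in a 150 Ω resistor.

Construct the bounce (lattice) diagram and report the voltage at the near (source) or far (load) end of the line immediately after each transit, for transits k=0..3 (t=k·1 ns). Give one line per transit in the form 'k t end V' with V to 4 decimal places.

0 0 source 6.6667
1 1 load 8.0000
2 2 source 7.5556
3 3 load 7.4667

Γ_L=0.200000, Γ_S=-0.333333; launch V₁=10·100/150=6.666667
k=0 src: V=6.6667
k=1 load: inc=6.666667, refl=6.666667·0.200000=1.3333; V=0.000000+6.666667+1.333333=8.0000
k=2 src: inc=1.333333, refl=1.333333·-0.333333=-0.4444; V=6.666667+1.333333+-0.444444=7.5556
k=3 load: inc=-0.444444, refl=-0.444444·0.200000=-0.0889; V=8.000000+-0.444444+-0.088889=7.4667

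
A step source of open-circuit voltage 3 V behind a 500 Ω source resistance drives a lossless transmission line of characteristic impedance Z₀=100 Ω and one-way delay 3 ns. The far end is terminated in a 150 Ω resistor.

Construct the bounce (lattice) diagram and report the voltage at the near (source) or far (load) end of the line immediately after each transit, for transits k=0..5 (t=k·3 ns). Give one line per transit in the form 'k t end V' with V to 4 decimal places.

0 0 source 0.5000
1 3 load 0.6000
2 6 source 0.6667
3 9 load 0.6800
4 12 source 0.6889
5 15 load 0.6907

Γ_L=0.200000, Γ_S=0.666667; launch V₁=3·100/600=0.500000
k=0 src: V=0.5000
k=1 load: inc=0.500000, refl=0.500000·0.200000=0.1000; V=0.000000+0.500000+0.100000=0.6000
k=2 src: inc=0.100000, refl=0.100000·0.666667=0.0667; V=0.500000+0.100000+0.066667=0.6667
k=3 load: inc=0.066667, refl=0.066667·0.200000=0.0133; V=0.600000+0.066667+0.013333=0.6800
k=4 src: inc=0.013333, refl=0.013333·0.666667=0.0089; V=0.666667+0.013333+0.008889=0.6889
k=5 load: inc=0.008889, refl=0.008889·0.200000=0.0018; V=0.680000+0.008889+0.001778=0.6907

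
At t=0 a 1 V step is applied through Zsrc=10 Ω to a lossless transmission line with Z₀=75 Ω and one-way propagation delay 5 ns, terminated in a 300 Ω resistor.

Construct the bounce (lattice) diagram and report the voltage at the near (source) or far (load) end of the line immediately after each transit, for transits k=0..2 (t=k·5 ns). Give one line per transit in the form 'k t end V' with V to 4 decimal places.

Γ_L=0.600000, Γ_S=-0.764706; launch V₁=1·75/85=0.882353
k=0 src: V=0.8824
k=1 load: inc=0.882353, refl=0.882353·0.600000=0.5294; V=0.000000+0.882353+0.529412=1.4118
k=2 src: inc=0.529412, refl=0.529412·-0.764706=-0.4048; V=0.882353+0.529412+-0.404844=1.0069

0 0 source 0.8824
1 5 load 1.4118
2 10 source 1.0069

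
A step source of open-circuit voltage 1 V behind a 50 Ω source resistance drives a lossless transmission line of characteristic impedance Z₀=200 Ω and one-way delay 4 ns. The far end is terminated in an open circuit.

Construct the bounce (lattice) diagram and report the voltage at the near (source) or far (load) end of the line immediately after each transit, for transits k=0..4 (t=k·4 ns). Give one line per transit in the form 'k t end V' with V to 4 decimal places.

0 0 source 0.8000
1 4 load 1.6000
2 8 source 1.1200
3 12 load 0.6400
4 16 source 0.9280

Γ_L=1.000000, Γ_S=-0.600000; launch V₁=1·200/250=0.800000
k=0 src: V=0.8000
k=1 load: inc=0.800000, refl=0.800000·1.000000=0.8000; V=0.000000+0.800000+0.800000=1.6000
k=2 src: inc=0.800000, refl=0.800000·-0.600000=-0.4800; V=0.800000+0.800000+-0.480000=1.1200
k=3 load: inc=-0.480000, refl=-0.480000·1.000000=-0.4800; V=1.600000+-0.480000+-0.480000=0.6400
k=4 src: inc=-0.480000, refl=-0.480000·-0.600000=0.2880; V=1.120000+-0.480000+0.288000=0.9280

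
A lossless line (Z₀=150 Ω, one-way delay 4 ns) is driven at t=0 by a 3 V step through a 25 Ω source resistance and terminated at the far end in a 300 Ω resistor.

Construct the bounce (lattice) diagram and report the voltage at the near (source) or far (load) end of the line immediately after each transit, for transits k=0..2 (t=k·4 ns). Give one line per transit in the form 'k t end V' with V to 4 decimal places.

0 0 source 2.5714
1 4 load 3.4286
2 8 source 2.8163

Γ_L=0.333333, Γ_S=-0.714286; launch V₁=3·150/175=2.571429
k=0 src: V=2.5714
k=1 load: inc=2.571429, refl=2.571429·0.333333=0.8571; V=0.000000+2.571429+0.857143=3.4286
k=2 src: inc=0.857143, refl=0.857143·-0.714286=-0.6122; V=2.571429+0.857143+-0.612245=2.8163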